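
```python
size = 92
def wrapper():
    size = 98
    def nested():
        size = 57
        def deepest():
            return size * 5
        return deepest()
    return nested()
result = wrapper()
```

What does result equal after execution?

Step 1: deepest() looks up size through LEGB: not local, finds size = 57 in enclosing nested().
Step 2: Returns 57 * 5 = 285.
Step 3: result = 285

The answer is 285.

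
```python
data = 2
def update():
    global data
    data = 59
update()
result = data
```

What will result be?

Step 1: data = 2 globally.
Step 2: update() declares global data and sets it to 59.
Step 3: After update(), global data = 59. result = 59

The answer is 59.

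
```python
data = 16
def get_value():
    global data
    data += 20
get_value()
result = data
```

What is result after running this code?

Step 1: data = 16 globally.
Step 2: get_value() modifies global data: data += 20 = 36.
Step 3: result = 36

The answer is 36.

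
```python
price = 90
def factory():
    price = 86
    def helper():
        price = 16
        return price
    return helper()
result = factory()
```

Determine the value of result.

Step 1: Three scopes define price: global (90), factory (86), helper (16).
Step 2: helper() has its own local price = 16, which shadows both enclosing and global.
Step 3: result = 16 (local wins in LEGB)

The answer is 16.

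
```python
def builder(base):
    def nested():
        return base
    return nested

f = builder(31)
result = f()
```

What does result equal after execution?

Step 1: builder(31) creates closure capturing base = 31.
Step 2: f() returns the captured base = 31.
Step 3: result = 31

The answer is 31.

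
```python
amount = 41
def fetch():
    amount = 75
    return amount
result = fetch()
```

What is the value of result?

Step 1: Global amount = 41.
Step 2: fetch() creates local amount = 75, shadowing the global.
Step 3: Returns local amount = 75. result = 75

The answer is 75.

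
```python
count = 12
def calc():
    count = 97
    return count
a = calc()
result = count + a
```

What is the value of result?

Step 1: Global count = 12. calc() returns local count = 97.
Step 2: a = 97. Global count still = 12.
Step 3: result = 12 + 97 = 109

The answer is 109.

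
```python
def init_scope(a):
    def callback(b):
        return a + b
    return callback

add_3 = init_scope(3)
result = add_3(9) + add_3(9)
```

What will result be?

Step 1: add_3 captures a = 3.
Step 2: add_3(9) = 3 + 9 = 12, called twice.
Step 3: result = 12 + 12 = 24

The answer is 24.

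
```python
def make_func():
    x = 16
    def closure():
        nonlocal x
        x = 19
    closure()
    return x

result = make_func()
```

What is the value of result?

Step 1: make_func() sets x = 16.
Step 2: closure() uses nonlocal to reassign x = 19.
Step 3: result = 19

The answer is 19.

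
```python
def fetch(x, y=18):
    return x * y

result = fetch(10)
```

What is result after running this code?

Step 1: fetch(10) uses default y = 18.
Step 2: Returns 10 * 18 = 180.
Step 3: result = 180

The answer is 180.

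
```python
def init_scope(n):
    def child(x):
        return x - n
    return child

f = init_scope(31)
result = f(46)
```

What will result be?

Step 1: init_scope(31) creates a closure capturing n = 31.
Step 2: f(46) computes 46 - 31 = 15.
Step 3: result = 15

The answer is 15.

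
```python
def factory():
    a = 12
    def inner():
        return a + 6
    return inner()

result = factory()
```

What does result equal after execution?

Step 1: factory() defines a = 12.
Step 2: inner() reads a = 12 from enclosing scope, returns 12 + 6 = 18.
Step 3: result = 18

The answer is 18.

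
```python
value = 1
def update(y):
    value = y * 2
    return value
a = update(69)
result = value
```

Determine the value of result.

Step 1: Global value = 1.
Step 2: update(69) creates local value = 69 * 2 = 138.
Step 3: Global value unchanged because no global keyword. result = 1

The answer is 1.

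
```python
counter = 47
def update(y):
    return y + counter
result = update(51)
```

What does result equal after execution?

Step 1: counter = 47 is defined globally.
Step 2: update(51) uses parameter y = 51 and looks up counter from global scope = 47.
Step 3: result = 51 + 47 = 98

The answer is 98.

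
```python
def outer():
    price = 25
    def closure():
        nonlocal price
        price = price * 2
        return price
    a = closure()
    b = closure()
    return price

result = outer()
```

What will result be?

Step 1: price starts at 25.
Step 2: First closure(): price = 25 * 2 = 50.
Step 3: Second closure(): price = 50 * 2 = 100.
Step 4: result = 100

The answer is 100.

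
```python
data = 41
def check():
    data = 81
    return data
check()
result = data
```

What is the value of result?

Step 1: data = 41 globally.
Step 2: check() creates a LOCAL data = 81 (no global keyword!).
Step 3: The global data is unchanged. result = 41

The answer is 41.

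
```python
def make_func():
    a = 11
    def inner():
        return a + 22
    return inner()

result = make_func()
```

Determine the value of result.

Step 1: make_func() defines a = 11.
Step 2: inner() reads a = 11 from enclosing scope, returns 11 + 22 = 33.
Step 3: result = 33

The answer is 33.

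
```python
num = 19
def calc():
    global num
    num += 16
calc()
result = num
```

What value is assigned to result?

Step 1: num = 19 globally.
Step 2: calc() modifies global num: num += 16 = 35.
Step 3: result = 35

The answer is 35.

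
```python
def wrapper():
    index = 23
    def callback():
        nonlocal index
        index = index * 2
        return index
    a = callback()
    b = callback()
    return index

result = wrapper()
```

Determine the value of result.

Step 1: index starts at 23.
Step 2: First callback(): index = 23 * 2 = 46.
Step 3: Second callback(): index = 46 * 2 = 92.
Step 4: result = 92

The answer is 92.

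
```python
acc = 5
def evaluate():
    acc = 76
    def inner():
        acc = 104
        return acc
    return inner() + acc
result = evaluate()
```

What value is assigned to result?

Step 1: evaluate() has local acc = 76. inner() has local acc = 104.
Step 2: inner() returns its local acc = 104.
Step 3: evaluate() returns 104 + its own acc (76) = 180

The answer is 180.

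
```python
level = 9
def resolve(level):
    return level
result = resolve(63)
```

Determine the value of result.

Step 1: Global level = 9.
Step 2: resolve(63) takes parameter level = 63, which shadows the global.
Step 3: result = 63

The answer is 63.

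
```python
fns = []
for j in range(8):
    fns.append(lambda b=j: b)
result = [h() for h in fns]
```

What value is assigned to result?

Step 1: Default arg b=j captures j at each iteration.
Step 2: Each lambda has its own default: 0, 1, ..., 7.
Step 3: result = [0, 1, 2, 3, 4, 5, 6, 7]

The answer is [0, 1, 2, 3, 4, 5, 6, 7].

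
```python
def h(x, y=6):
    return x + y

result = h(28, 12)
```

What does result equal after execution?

Step 1: h(28, 12) overrides default y with 12.
Step 2: Returns 28 + 12 = 40.
Step 3: result = 40

The answer is 40.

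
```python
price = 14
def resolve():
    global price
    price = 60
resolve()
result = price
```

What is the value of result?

Step 1: price = 14 globally.
Step 2: resolve() declares global price and sets it to 60.
Step 3: After resolve(), global price = 60. result = 60

The answer is 60.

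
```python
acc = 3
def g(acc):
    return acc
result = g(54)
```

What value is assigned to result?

Step 1: Global acc = 3.
Step 2: g(54) takes parameter acc = 54, which shadows the global.
Step 3: result = 54

The answer is 54.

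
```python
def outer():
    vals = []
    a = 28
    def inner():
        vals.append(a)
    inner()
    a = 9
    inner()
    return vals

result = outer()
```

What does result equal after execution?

Step 1: a = 28. inner() appends current a to vals.
Step 2: First inner(): appends 28. Then a = 9.
Step 3: Second inner(): appends 9 (closure sees updated a). result = [28, 9]

The answer is [28, 9].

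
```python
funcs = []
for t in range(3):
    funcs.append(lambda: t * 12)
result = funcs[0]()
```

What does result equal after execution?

Step 1: All lambdas reference the same variable t (late binding).
Step 2: After the loop, t = 2. Every lambda returns t * 12.
Step 3: funcs[0]() = 2 * 12 = 24

The answer is 24.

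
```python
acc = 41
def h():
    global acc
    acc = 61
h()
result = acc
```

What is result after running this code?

Step 1: acc = 41 globally.
Step 2: h() declares global acc and sets it to 61.
Step 3: After h(), global acc = 61. result = 61

The answer is 61.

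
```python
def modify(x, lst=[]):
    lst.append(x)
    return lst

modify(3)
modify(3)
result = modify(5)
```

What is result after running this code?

Step 1: Mutable default argument gotcha! The list [] is created once.
Step 2: Each call appends to the SAME list: [3], [3, 3], [3, 3, 5].
Step 3: result = [3, 3, 5]

The answer is [3, 3, 5].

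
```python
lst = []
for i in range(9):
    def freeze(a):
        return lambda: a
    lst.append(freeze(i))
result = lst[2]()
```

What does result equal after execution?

Step 1: freeze(i) creates a new scope capturing a = i at call time.
Step 2: lst[2] = freeze(2), so its lambda captures a = 2.
Step 3: result = 2 (closure factory fixes late binding)

The answer is 2.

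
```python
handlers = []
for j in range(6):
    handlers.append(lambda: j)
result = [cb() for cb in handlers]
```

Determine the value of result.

Step 1: All 6 lambdas share the same variable j.
Step 2: After the loop, j = 5.
Step 3: Each call returns 5. result = [5, 5, 5, 5, 5, 5]

The answer is [5, 5, 5, 5, 5, 5].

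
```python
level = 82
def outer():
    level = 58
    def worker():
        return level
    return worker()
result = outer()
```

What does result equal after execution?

Step 1: level = 82 globally, but outer() defines level = 58 locally.
Step 2: worker() looks up level. Not in local scope, so checks enclosing scope (outer) and finds level = 58.
Step 3: result = 58

The answer is 58.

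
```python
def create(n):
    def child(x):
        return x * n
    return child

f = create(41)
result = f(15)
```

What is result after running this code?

Step 1: create(41) creates a closure capturing n = 41.
Step 2: f(15) computes 15 * 41 = 615.
Step 3: result = 615

The answer is 615.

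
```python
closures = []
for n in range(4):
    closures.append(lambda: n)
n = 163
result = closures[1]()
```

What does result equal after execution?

Step 1: Lambdas capture the variable n by reference, not by value.
Step 2: After the loop, n is reassigned to 163.
Step 3: closures[1]() looks up the current n = 163. result = 163

The answer is 163.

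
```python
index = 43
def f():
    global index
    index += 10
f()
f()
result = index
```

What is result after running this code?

Step 1: index = 43.
Step 2: First f(): index = 43 + 10 = 53.
Step 3: Second f(): index = 53 + 10 = 63. result = 63

The answer is 63.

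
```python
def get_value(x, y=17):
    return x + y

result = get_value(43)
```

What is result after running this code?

Step 1: get_value(43) uses default y = 17.
Step 2: Returns 43 + 17 = 60.
Step 3: result = 60

The answer is 60.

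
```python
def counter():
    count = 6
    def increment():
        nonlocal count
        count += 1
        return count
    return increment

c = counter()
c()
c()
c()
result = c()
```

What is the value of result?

Step 1: counter() creates closure with count = 6.
Step 2: Each c() call increments count via nonlocal. After 4 calls: 6 + 4 = 10.
Step 3: result = 10

The answer is 10.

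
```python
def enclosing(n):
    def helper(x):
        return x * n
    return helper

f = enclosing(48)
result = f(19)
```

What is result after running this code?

Step 1: enclosing(48) creates a closure capturing n = 48.
Step 2: f(19) computes 19 * 48 = 912.
Step 3: result = 912

The answer is 912.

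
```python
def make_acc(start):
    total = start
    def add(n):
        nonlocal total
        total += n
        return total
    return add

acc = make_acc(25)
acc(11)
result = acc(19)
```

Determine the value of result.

Step 1: make_acc(25) creates closure with total = 25.
Step 2: First acc(11): total = 25 + 11 = 36.
Step 3: Second acc(19): total = 36 + 19 = 55. result = 55

The answer is 55.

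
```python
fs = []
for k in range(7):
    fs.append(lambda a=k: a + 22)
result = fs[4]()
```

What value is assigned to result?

Step 1: Default argument a=k captures k's value at definition time.
Step 2: fs[4] was defined when k = 4, so a defaults to 4.
Step 3: result = 4 + 22 = 26 (default arg fixes the late binding issue)

The answer is 26.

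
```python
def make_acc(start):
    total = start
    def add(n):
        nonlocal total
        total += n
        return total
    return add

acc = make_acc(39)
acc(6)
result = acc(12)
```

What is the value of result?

Step 1: make_acc(39) creates closure with total = 39.
Step 2: First acc(6): total = 39 + 6 = 45.
Step 3: Second acc(12): total = 45 + 12 = 57. result = 57

The answer is 57.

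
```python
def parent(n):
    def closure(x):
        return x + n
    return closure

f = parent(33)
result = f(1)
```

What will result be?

Step 1: parent(33) creates a closure that captures n = 33.
Step 2: f(1) calls the closure with x = 1, returning 1 + 33 = 34.
Step 3: result = 34

The answer is 34.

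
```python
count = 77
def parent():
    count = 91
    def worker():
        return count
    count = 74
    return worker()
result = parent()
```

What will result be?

Step 1: parent() sets count = 91, then later count = 74.
Step 2: worker() is called after count is reassigned to 74. Closures capture variables by reference, not by value.
Step 3: result = 74

The answer is 74.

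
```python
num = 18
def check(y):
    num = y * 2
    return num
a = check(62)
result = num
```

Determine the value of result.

Step 1: Global num = 18.
Step 2: check(62) creates local num = 62 * 2 = 124.
Step 3: Global num unchanged because no global keyword. result = 18

The answer is 18.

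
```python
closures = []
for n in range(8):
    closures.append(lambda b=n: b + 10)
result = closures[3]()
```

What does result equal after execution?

Step 1: Default argument b=n captures n's value at definition time.
Step 2: closures[3] was defined when n = 3, so b defaults to 3.
Step 3: result = 3 + 10 = 13 (default arg fixes the late binding issue)

The answer is 13.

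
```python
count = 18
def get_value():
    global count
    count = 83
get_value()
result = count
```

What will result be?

Step 1: count = 18 globally.
Step 2: get_value() declares global count and sets it to 83.
Step 3: After get_value(), global count = 83. result = 83

The answer is 83.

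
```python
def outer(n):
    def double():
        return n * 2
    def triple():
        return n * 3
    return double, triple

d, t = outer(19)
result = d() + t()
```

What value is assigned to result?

Step 1: Both closures capture the same n = 19.
Step 2: d() = 19 * 2 = 38, t() = 19 * 3 = 57.
Step 3: result = 38 + 57 = 95

The answer is 95.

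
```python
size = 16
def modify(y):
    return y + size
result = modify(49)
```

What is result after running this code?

Step 1: size = 16 is defined globally.
Step 2: modify(49) uses parameter y = 49 and looks up size from global scope = 16.
Step 3: result = 49 + 16 = 65

The answer is 65.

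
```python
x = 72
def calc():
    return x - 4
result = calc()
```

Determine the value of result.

Step 1: x = 72 is defined globally.
Step 2: calc() looks up x from global scope = 72, then computes 72 - 4 = 68.
Step 3: result = 68

The answer is 68.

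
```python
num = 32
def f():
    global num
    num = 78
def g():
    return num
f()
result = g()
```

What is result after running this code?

Step 1: num = 32.
Step 2: f() sets global num = 78.
Step 3: g() reads global num = 78. result = 78

The answer is 78.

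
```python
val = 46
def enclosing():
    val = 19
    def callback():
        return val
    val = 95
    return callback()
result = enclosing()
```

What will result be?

Step 1: enclosing() sets val = 19, then later val = 95.
Step 2: callback() is called after val is reassigned to 95. Closures capture variables by reference, not by value.
Step 3: result = 95

The answer is 95.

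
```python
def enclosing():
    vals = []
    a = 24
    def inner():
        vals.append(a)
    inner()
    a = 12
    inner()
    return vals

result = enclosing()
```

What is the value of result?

Step 1: a = 24. inner() appends current a to vals.
Step 2: First inner(): appends 24. Then a = 12.
Step 3: Second inner(): appends 12 (closure sees updated a). result = [24, 12]

The answer is [24, 12].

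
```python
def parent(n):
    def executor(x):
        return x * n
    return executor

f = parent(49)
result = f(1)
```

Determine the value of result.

Step 1: parent(49) creates a closure capturing n = 49.
Step 2: f(1) computes 1 * 49 = 49.
Step 3: result = 49

The answer is 49.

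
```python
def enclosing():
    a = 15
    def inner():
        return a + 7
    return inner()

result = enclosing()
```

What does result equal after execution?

Step 1: enclosing() defines a = 15.
Step 2: inner() reads a = 15 from enclosing scope, returns 15 + 7 = 22.
Step 3: result = 22

The answer is 22.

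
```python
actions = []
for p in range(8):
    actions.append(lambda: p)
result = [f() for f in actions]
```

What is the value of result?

Step 1: All 8 lambdas share the same variable p.
Step 2: After the loop, p = 7.
Step 3: Each call returns 7. result = [7, 7, 7, 7, 7, 7, 7, 7]

The answer is [7, 7, 7, 7, 7, 7, 7, 7].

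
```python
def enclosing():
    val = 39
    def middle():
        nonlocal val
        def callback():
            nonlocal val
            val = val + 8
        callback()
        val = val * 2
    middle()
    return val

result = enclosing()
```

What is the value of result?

Step 1: val = 39.
Step 2: callback() adds 8: val = 39 + 8 = 47.
Step 3: middle() doubles: val = 47 * 2 = 94.
Step 4: result = 94

The answer is 94.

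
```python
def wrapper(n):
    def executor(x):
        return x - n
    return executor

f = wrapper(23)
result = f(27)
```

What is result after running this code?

Step 1: wrapper(23) creates a closure capturing n = 23.
Step 2: f(27) computes 27 - 23 = 4.
Step 3: result = 4

The answer is 4.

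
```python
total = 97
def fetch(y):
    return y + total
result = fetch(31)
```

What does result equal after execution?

Step 1: total = 97 is defined globally.
Step 2: fetch(31) uses parameter y = 31 and looks up total from global scope = 97.
Step 3: result = 31 + 97 = 128

The answer is 128.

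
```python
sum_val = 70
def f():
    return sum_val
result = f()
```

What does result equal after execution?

Step 1: sum_val = 70 is defined in the global scope.
Step 2: f() looks up sum_val. No local sum_val exists, so Python checks the global scope via LEGB rule and finds sum_val = 70.
Step 3: result = 70

The answer is 70.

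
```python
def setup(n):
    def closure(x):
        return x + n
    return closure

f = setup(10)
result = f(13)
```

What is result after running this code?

Step 1: setup(10) creates a closure that captures n = 10.
Step 2: f(13) calls the closure with x = 13, returning 13 + 10 = 23.
Step 3: result = 23

The answer is 23.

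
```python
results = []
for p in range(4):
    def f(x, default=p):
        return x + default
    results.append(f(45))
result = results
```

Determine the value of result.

Step 1: Default argument default=p is evaluated at function definition time.
Step 2: Each iteration creates f with default = current p value.
Step 3: f(45) returns 45 + default. results = [45, 46, 47, 48]

The answer is [45, 46, 47, 48].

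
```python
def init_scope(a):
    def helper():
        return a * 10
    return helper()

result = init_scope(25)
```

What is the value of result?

Step 1: init_scope(25) binds parameter a = 25.
Step 2: helper() accesses a = 25 from enclosing scope.
Step 3: result = 25 * 10 = 250

The answer is 250.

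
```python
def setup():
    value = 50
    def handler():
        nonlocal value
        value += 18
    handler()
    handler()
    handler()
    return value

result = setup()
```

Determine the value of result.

Step 1: value starts at 50.
Step 2: handler() is called 3 times, each adding 18.
Step 3: value = 50 + 18 * 3 = 104

The answer is 104.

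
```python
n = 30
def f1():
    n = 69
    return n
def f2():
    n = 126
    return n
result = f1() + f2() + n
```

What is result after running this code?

Step 1: Each function shadows global n with its own local.
Step 2: f1() returns 69, f2() returns 126.
Step 3: Global n = 30 is unchanged. result = 69 + 126 + 30 = 225

The answer is 225.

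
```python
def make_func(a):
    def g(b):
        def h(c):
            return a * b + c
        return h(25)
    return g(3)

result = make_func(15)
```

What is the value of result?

Step 1: a = 15, b = 3, c = 25.
Step 2: h() computes a * b + c = 15 * 3 + 25 = 70.
Step 3: result = 70

The answer is 70.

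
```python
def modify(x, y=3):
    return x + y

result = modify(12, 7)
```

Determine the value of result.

Step 1: modify(12, 7) overrides default y with 7.
Step 2: Returns 12 + 7 = 19.
Step 3: result = 19

The answer is 19.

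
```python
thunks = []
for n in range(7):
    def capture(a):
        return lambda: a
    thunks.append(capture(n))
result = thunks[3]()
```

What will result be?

Step 1: capture(n) creates a new scope capturing a = n at call time.
Step 2: thunks[3] = capture(3), so its lambda captures a = 3.
Step 3: result = 3 (closure factory fixes late binding)

The answer is 3.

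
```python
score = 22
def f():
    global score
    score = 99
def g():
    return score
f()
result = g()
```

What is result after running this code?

Step 1: score = 22.
Step 2: f() sets global score = 99.
Step 3: g() reads global score = 99. result = 99

The answer is 99.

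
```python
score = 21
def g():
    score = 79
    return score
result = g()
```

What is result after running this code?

Step 1: Global score = 21.
Step 2: g() creates local score = 79, shadowing the global.
Step 3: Returns local score = 79. result = 79

The answer is 79.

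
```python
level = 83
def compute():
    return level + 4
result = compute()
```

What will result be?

Step 1: level = 83 is defined globally.
Step 2: compute() looks up level from global scope = 83, then computes 83 + 4 = 87.
Step 3: result = 87

The answer is 87.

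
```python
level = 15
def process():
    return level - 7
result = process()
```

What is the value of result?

Step 1: level = 15 is defined globally.
Step 2: process() looks up level from global scope = 15, then computes 15 - 7 = 8.
Step 3: result = 8

The answer is 8.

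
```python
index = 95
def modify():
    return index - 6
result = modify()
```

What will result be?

Step 1: index = 95 is defined globally.
Step 2: modify() looks up index from global scope = 95, then computes 95 - 6 = 89.
Step 3: result = 89

The answer is 89.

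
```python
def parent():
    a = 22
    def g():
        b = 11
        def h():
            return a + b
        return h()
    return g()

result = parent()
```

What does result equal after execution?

Step 1: parent() defines a = 22. g() defines b = 11.
Step 2: h() accesses both from enclosing scopes: a = 22, b = 11.
Step 3: result = 22 + 11 = 33

The answer is 33.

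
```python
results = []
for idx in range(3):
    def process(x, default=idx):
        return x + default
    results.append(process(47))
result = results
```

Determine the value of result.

Step 1: Default argument default=idx is evaluated at function definition time.
Step 2: Each iteration creates process with default = current idx value.
Step 3: process(47) returns 47 + default. results = [47, 48, 49]

The answer is [47, 48, 49].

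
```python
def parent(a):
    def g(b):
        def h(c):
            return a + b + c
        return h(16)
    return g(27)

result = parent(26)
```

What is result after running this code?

Step 1: a = 26, b = 27, c = 16 across three nested scopes.
Step 2: h() accesses all three via LEGB rule.
Step 3: result = 26 + 27 + 16 = 69

The answer is 69.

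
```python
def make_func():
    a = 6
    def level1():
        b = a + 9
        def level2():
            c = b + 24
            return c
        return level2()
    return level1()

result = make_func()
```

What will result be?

Step 1: a = 6. b = a + 9 = 15.
Step 2: c = b + 24 = 15 + 24 = 39.
Step 3: result = 39

The answer is 39.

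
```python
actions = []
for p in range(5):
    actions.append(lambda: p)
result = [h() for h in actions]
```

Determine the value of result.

Step 1: All 5 lambdas share the same variable p.
Step 2: After the loop, p = 4.
Step 3: Each call returns 4. result = [4, 4, 4, 4, 4]

The answer is [4, 4, 4, 4, 4].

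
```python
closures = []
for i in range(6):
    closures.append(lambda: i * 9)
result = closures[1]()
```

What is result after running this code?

Step 1: All lambdas reference the same variable i (late binding).
Step 2: After the loop, i = 5. Every lambda returns i * 9.
Step 3: closures[1]() = 5 * 9 = 45

The answer is 45.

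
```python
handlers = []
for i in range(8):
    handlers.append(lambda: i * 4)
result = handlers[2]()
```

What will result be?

Step 1: All lambdas reference the same variable i (late binding).
Step 2: After the loop, i = 7. Every lambda returns i * 4.
Step 3: handlers[2]() = 7 * 4 = 28

The answer is 28.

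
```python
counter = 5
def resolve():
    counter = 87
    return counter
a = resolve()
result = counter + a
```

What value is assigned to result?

Step 1: Global counter = 5. resolve() returns local counter = 87.
Step 2: a = 87. Global counter still = 5.
Step 3: result = 5 + 87 = 92

The answer is 92.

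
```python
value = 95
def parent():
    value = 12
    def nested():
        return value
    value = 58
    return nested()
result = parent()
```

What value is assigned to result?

Step 1: parent() sets value = 12, then later value = 58.
Step 2: nested() is called after value is reassigned to 58. Closures capture variables by reference, not by value.
Step 3: result = 58

The answer is 58.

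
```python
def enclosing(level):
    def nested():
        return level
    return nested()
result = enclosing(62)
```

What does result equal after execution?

Step 1: enclosing(62) binds parameter level = 62.
Step 2: nested() looks up level in enclosing scope and finds the parameter level = 62.
Step 3: result = 62

The answer is 62.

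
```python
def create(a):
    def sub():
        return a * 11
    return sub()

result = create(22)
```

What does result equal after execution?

Step 1: create(22) binds parameter a = 22.
Step 2: sub() accesses a = 22 from enclosing scope.
Step 3: result = 22 * 11 = 242

The answer is 242.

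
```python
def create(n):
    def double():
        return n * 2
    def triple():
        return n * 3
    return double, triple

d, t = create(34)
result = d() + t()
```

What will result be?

Step 1: Both closures capture the same n = 34.
Step 2: d() = 34 * 2 = 68, t() = 34 * 3 = 102.
Step 3: result = 68 + 102 = 170

The answer is 170.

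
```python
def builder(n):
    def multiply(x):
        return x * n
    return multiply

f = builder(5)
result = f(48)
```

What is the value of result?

Step 1: builder(5) returns multiply closure with n = 5.
Step 2: f(48) computes 48 * 5 = 240.
Step 3: result = 240

The answer is 240.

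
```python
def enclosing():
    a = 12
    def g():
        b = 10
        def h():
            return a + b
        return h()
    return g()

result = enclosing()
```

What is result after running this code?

Step 1: enclosing() defines a = 12. g() defines b = 10.
Step 2: h() accesses both from enclosing scopes: a = 12, b = 10.
Step 3: result = 12 + 10 = 22

The answer is 22.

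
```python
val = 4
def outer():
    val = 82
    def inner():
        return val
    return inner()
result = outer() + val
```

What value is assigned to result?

Step 1: Global val = 4. outer() shadows with val = 82.
Step 2: inner() returns enclosing val = 82. outer() = 82.
Step 3: result = 82 + global val (4) = 86

The answer is 86.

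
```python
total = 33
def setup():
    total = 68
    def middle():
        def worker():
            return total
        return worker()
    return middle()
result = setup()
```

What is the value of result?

Step 1: setup() defines total = 68. middle() and worker() have no local total.
Step 2: worker() checks local (none), enclosing middle() (none), enclosing setup() and finds total = 68.
Step 3: result = 68

The answer is 68.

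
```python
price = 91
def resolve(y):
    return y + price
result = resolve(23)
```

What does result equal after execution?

Step 1: price = 91 is defined globally.
Step 2: resolve(23) uses parameter y = 23 and looks up price from global scope = 91.
Step 3: result = 23 + 91 = 114

The answer is 114.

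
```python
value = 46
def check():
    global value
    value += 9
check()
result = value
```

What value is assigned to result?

Step 1: value = 46 globally.
Step 2: check() modifies global value: value += 9 = 55.
Step 3: result = 55

The answer is 55.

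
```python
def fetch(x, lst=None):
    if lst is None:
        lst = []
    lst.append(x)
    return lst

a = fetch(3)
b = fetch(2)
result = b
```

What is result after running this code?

Step 1: None default with guard creates a NEW list each call.
Step 2: a = [3] (fresh list). b = [2] (another fresh list).
Step 3: result = [2] (this is the fix for mutable default)

The answer is [2].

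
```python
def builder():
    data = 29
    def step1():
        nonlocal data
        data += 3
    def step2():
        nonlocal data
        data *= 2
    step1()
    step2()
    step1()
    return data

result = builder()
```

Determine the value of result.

Step 1: data = 29.
Step 2: step1(): data = 29 + 3 = 32.
Step 3: step2(): data = 32 * 2 = 64.
Step 4: step1(): data = 64 + 3 = 67. result = 67

The answer is 67.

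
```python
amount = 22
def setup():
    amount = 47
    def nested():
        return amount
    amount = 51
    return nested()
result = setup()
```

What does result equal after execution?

Step 1: setup() sets amount = 47, then later amount = 51.
Step 2: nested() is called after amount is reassigned to 51. Closures capture variables by reference, not by value.
Step 3: result = 51

The answer is 51.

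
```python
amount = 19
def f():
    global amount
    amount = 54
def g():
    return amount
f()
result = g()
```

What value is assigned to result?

Step 1: amount = 19.
Step 2: f() sets global amount = 54.
Step 3: g() reads global amount = 54. result = 54

The answer is 54.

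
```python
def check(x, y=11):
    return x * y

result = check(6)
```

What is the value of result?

Step 1: check(6) uses default y = 11.
Step 2: Returns 6 * 11 = 66.
Step 3: result = 66

The answer is 66.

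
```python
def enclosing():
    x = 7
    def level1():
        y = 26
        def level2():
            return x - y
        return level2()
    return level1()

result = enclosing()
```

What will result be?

Step 1: x = 7 in enclosing. y = 26 in level1.
Step 2: level2() reads x = 7 and y = 26 from enclosing scopes.
Step 3: result = 7 - 26 = -19

The answer is -19.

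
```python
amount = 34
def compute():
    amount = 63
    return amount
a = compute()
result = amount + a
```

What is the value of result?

Step 1: Global amount = 34. compute() returns local amount = 63.
Step 2: a = 63. Global amount still = 34.
Step 3: result = 34 + 63 = 97

The answer is 97.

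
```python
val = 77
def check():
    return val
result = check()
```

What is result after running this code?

Step 1: val = 77 is defined in the global scope.
Step 2: check() looks up val. No local val exists, so Python checks the global scope via LEGB rule and finds val = 77.
Step 3: result = 77

The answer is 77.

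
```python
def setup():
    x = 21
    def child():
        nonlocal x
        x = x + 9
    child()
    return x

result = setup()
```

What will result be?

Step 1: setup() sets x = 21.
Step 2: child() uses nonlocal to modify x in setup's scope: x = 21 + 9 = 30.
Step 3: setup() returns the modified x = 30

The answer is 30.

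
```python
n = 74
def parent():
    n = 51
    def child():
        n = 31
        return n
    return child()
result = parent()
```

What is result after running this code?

Step 1: Three scopes define n: global (74), parent (51), child (31).
Step 2: child() has its own local n = 31, which shadows both enclosing and global.
Step 3: result = 31 (local wins in LEGB)

The answer is 31.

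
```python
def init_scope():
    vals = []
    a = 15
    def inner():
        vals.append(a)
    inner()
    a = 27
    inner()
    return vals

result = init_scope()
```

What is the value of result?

Step 1: a = 15. inner() appends current a to vals.
Step 2: First inner(): appends 15. Then a = 27.
Step 3: Second inner(): appends 27 (closure sees updated a). result = [15, 27]

The answer is [15, 27].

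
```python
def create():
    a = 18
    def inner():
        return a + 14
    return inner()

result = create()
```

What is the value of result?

Step 1: create() defines a = 18.
Step 2: inner() reads a = 18 from enclosing scope, returns 18 + 14 = 32.
Step 3: result = 32

The answer is 32.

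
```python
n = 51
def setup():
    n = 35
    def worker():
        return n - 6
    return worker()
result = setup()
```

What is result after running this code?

Step 1: setup() shadows global n with n = 35.
Step 2: worker() finds n = 35 in enclosing scope, computes 35 - 6 = 29.
Step 3: result = 29

The answer is 29.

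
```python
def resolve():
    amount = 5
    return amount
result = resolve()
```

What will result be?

Step 1: resolve() defines amount = 5 in its local scope.
Step 2: return amount finds the local variable amount = 5.
Step 3: result = 5

The answer is 5.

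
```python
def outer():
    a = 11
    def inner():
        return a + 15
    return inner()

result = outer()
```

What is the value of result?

Step 1: outer() defines a = 11.
Step 2: inner() reads a = 11 from enclosing scope, returns 11 + 15 = 26.
Step 3: result = 26

The answer is 26.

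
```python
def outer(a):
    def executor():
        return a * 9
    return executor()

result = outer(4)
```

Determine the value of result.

Step 1: outer(4) binds parameter a = 4.
Step 2: executor() accesses a = 4 from enclosing scope.
Step 3: result = 4 * 9 = 36

The answer is 36.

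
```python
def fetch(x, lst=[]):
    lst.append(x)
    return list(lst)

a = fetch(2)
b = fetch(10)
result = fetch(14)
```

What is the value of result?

Step 1: Default list is shared. list() creates copies for return values.
Step 2: Internal list grows: [2] -> [2, 10] -> [2, 10, 14].
Step 3: result = [2, 10, 14]

The answer is [2, 10, 14].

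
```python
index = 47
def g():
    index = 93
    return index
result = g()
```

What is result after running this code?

Step 1: Global index = 47.
Step 2: g() creates local index = 93, shadowing the global.
Step 3: Returns local index = 93. result = 93

The answer is 93.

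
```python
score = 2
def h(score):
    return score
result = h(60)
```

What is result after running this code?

Step 1: Global score = 2.
Step 2: h(60) takes parameter score = 60, which shadows the global.
Step 3: result = 60

The answer is 60.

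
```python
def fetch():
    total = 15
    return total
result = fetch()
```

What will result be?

Step 1: fetch() defines total = 15 in its local scope.
Step 2: return total finds the local variable total = 15.
Step 3: result = 15

The answer is 15.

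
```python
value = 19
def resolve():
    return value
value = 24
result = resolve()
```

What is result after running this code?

Step 1: value is first set to 19, then reassigned to 24.
Step 2: resolve() is called after the reassignment, so it looks up the current global value = 24.
Step 3: result = 24

The answer is 24.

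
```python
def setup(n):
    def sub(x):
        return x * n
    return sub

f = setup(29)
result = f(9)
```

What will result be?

Step 1: setup(29) creates a closure capturing n = 29.
Step 2: f(9) computes 9 * 29 = 261.
Step 3: result = 261

The answer is 261.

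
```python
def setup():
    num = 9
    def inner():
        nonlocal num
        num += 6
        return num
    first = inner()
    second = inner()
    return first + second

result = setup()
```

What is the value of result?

Step 1: num starts at 9.
Step 2: First call: num = 9 + 6 = 15, returns 15.
Step 3: Second call: num = 15 + 6 = 21, returns 21.
Step 4: result = 15 + 21 = 36

The answer is 36.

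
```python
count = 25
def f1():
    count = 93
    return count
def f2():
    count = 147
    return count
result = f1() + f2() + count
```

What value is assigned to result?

Step 1: Each function shadows global count with its own local.
Step 2: f1() returns 93, f2() returns 147.
Step 3: Global count = 25 is unchanged. result = 93 + 147 + 25 = 265

The answer is 265.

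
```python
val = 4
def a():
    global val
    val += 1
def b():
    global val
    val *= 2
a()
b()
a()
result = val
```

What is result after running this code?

Step 1: val = 4.
Step 2: a(): val = 4 + 1 = 5.
Step 3: b(): val = 5 * 2 = 10.
Step 4: a(): val = 10 + 1 = 11

The answer is 11.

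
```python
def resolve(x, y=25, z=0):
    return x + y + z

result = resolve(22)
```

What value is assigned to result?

Step 1: resolve(22) uses defaults y = 25, z = 0.
Step 2: Returns 22 + 25 + 0 = 47.
Step 3: result = 47

The answer is 47.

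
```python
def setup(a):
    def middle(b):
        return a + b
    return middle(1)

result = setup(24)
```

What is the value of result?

Step 1: setup(24) passes a = 24.
Step 2: middle(1) has b = 1, reads a = 24 from enclosing.
Step 3: result = 24 + 1 = 25

The answer is 25.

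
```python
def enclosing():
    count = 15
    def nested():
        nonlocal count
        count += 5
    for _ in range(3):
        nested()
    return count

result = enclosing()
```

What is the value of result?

Step 1: count = 15.
Step 2: nested() is called 3 times in a loop, each adding 5 via nonlocal.
Step 3: count = 15 + 5 * 3 = 30

The answer is 30.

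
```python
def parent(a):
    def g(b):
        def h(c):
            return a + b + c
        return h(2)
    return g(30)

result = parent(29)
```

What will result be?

Step 1: a = 29, b = 30, c = 2 across three nested scopes.
Step 2: h() accesses all three via LEGB rule.
Step 3: result = 29 + 30 + 2 = 61

The answer is 61.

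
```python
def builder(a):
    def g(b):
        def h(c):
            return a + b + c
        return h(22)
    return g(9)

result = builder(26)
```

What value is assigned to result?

Step 1: a = 26, b = 9, c = 22 across three nested scopes.
Step 2: h() accesses all three via LEGB rule.
Step 3: result = 26 + 9 + 22 = 57

The answer is 57.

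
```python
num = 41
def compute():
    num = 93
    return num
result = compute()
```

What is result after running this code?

Step 1: Global num = 41.
Step 2: compute() creates local num = 93, shadowing the global.
Step 3: Returns local num = 93. result = 93

The answer is 93.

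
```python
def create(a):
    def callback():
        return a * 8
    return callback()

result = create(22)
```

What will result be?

Step 1: create(22) binds parameter a = 22.
Step 2: callback() accesses a = 22 from enclosing scope.
Step 3: result = 22 * 8 = 176

The answer is 176.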